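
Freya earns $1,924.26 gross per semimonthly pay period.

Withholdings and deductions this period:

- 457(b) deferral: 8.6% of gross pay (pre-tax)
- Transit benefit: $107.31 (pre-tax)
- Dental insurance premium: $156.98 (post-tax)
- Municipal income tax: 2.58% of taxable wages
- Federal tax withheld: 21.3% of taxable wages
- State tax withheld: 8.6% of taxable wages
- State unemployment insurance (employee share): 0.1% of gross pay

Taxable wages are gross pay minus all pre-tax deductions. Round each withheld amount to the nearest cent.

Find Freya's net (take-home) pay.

$956.16

Transit benefit: $107.31
457(b) deferral: $1,924.26 × 0.086 = $165.49
Pre-tax total = $107.31 + $165.49 = $272.80
Taxable wages = $1,924.26 − $272.80 = $1,651.46
Municipal income tax: $1,651.46 × 0.0258 = $42.61
State tax withheld: $1,651.46 × 0.086 = $142.03
Federal tax withheld: $1,651.46 × 0.213 = $351.76
State unemployment insurance (employee share): $1,924.26 × 0.001 = $1.92
Dental insurance premium: $156.98
Total deductions = $107.31 + $165.49 + $42.61 + $142.03 + $351.76 + $1.92 + $156.98 = $968.10
Net pay = $1,924.26 − $968.10 = $956.16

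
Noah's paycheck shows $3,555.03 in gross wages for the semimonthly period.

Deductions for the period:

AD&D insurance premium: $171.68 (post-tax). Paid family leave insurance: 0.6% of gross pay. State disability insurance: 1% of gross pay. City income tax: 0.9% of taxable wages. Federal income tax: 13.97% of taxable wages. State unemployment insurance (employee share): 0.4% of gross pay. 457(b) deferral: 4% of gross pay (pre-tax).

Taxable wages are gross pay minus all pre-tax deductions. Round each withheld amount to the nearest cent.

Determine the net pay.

457(b) deferral: $3,555.03 × 0.04 = $142.20
Taxable wages = $3,555.03 − $142.20 = $3,412.83
Federal income tax: $3,412.83 × 0.1397 = $476.77
City income tax: $3,412.83 × 0.009 = $30.72
Paid family leave insurance: $3,555.03 × 0.006 = $21.33
State unemployment insurance (employee share): $3,555.03 × 0.004 = $14.22
State disability insurance: $3,555.03 × 0.01 = $35.55
AD&D insurance premium: $171.68
Total deductions = $142.20 + $476.77 + $30.72 + $21.33 + $14.22 + $35.55 + $171.68 = $892.47
Net pay = $3,555.03 − $892.47 = $2,662.56

$2,662.56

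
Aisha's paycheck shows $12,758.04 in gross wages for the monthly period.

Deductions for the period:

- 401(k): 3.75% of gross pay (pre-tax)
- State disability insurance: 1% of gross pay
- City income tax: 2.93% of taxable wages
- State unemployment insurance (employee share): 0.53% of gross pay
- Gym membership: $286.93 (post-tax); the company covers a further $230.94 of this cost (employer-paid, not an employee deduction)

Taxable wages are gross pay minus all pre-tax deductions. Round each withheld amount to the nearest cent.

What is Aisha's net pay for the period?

$11,437.69

401(k): $12,758.04 × 0.0375 = $478.43
Taxable wages = $12,758.04 − $478.43 = $12,279.61
City income tax: $12,279.61 × 0.0293 = $359.79
State unemployment insurance (employee share): $12,758.04 × 0.0053 = $67.62
State disability insurance: $12,758.04 × 0.01 = $127.58
Gym membership: $286.93
(Employer's $230.94 toward gym membership is not withheld from the employee.)
Total deductions = $478.43 + $359.79 + $67.62 + $127.58 + $286.93 = $1,320.35
Net pay = $12,758.04 − $1,320.35 = $11,437.69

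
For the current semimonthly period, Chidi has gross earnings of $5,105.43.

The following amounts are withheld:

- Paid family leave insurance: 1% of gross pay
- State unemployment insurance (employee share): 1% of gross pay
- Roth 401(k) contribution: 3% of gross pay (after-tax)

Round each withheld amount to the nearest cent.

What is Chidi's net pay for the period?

State unemployment insurance (employee share): $5,105.43 × 0.01 = $51.05
Paid family leave insurance: $5,105.43 × 0.01 = $51.05
Roth 401(k) contribution: $5,105.43 × 0.03 = $153.16
Total deductions = $51.05 + $51.05 + $153.16 = $255.26
Net pay = $5,105.43 − $255.26 = $4,850.17

$4,850.17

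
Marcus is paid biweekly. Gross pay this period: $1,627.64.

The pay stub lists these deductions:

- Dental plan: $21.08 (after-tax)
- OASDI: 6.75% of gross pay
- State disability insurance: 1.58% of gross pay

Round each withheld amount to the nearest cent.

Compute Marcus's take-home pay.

State disability insurance: $1,627.64 × 0.0158 = $25.72
OASDI: $1,627.64 × 0.0675 = $109.87
Dental plan: $21.08
Total deductions = $25.72 + $109.87 + $21.08 = $156.67
Net pay = $1,627.64 − $156.67 = $1,470.97

$1,470.97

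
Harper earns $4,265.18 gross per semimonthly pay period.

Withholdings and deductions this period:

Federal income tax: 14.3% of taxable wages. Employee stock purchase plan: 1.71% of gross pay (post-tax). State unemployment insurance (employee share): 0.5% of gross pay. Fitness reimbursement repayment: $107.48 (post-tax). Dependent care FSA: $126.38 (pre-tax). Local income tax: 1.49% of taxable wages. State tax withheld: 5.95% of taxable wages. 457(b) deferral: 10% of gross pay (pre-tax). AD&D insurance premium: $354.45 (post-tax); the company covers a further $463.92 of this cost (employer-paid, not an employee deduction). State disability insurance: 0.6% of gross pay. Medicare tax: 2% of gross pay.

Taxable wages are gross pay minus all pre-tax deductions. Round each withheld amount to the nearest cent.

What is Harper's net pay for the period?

$2,238.15

Dependent care FSA: $126.38
457(b) deferral: $4,265.18 × 0.1 = $426.52
Pre-tax total = $126.38 + $426.52 = $552.90
Taxable wages = $4,265.18 − $552.90 = $3,712.28
Federal income tax: $3,712.28 × 0.143 = $530.86
Local income tax: $3,712.28 × 0.0149 = $55.31
State tax withheld: $3,712.28 × 0.0595 = $220.88
State unemployment insurance (employee share): $4,265.18 × 0.005 = $21.33
Medicare tax: $4,265.18 × 0.02 = $85.30
State disability insurance: $4,265.18 × 0.006 = $25.59
AD&D insurance premium: $354.45
Employee stock purchase plan: $4,265.18 × 0.0171 = $72.93
Fitness reimbursement repayment: $107.48
(Employer's $463.92 toward AD&D insurance premium is not withheld from the employee.)
Total deductions = $126.38 + $426.52 + $530.86 + $55.31 + $220.88 + $21.33 + $85.30 + $25.59 + $354.45 + $72.93 + $107.48 = $2,027.03
Net pay = $4,265.18 − $2,027.03 = $2,238.15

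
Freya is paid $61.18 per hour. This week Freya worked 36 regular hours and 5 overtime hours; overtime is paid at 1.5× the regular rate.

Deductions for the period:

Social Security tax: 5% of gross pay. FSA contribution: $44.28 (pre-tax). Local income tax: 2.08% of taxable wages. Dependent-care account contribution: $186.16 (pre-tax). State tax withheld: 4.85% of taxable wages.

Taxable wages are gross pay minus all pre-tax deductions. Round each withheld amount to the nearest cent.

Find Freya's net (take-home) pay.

$2,129.36

Regular pay: 36 × $61.18 = $2,202.48
Overtime pay: 5 × $61.18 × 1.5 = $458.85
Gross pay = $2,202.48 + $458.85 = $2,661.33
FSA contribution: $44.28
Dependent-care account contribution: $186.16
Pre-tax total = $44.28 + $186.16 = $230.44
Taxable wages = $2,661.33 − $230.44 = $2,430.89
Local income tax: $2,430.89 × 0.0208 = $50.56
State tax withheld: $2,430.89 × 0.0485 = $117.90
Social Security tax: $2,661.33 × 0.05 = $133.07
Total deductions = $44.28 + $186.16 + $50.56 + $117.90 + $133.07 = $531.97
Net pay = $2,661.33 − $531.97 = $2,129.36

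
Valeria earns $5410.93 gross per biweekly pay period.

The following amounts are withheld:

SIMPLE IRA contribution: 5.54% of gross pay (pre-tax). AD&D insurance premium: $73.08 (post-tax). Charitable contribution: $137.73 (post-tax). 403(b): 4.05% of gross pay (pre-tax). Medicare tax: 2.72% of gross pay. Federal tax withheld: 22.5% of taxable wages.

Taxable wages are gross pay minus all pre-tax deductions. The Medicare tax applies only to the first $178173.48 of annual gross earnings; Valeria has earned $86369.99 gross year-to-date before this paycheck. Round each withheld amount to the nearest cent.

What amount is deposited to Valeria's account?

$3433.33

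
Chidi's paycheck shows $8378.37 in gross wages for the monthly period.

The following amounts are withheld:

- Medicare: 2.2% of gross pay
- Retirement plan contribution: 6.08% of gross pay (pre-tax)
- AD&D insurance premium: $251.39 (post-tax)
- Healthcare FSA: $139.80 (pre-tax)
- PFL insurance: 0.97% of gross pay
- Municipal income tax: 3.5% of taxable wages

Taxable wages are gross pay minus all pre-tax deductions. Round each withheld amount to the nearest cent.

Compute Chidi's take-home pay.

Healthcare FSA: $139.80
Retirement plan contribution: $8378.37 × 0.0608 = $509.40
Pre-tax total = $139.80 + $509.40 = $649.20
Taxable wages = $8378.37 − $649.20 = $7729.17
Municipal income tax: $7729.17 × 0.035 = $270.52
Medicare: $8378.37 × 0.022 = $184.32
PFL insurance: $8378.37 × 0.0097 = $81.27
AD&D insurance premium: $251.39
Total deductions = $139.80 + $509.40 + $270.52 + $184.32 + $81.27 + $251.39 = $1436.70
Net pay = $8378.37 − $1436.70 = $6941.67

$6941.67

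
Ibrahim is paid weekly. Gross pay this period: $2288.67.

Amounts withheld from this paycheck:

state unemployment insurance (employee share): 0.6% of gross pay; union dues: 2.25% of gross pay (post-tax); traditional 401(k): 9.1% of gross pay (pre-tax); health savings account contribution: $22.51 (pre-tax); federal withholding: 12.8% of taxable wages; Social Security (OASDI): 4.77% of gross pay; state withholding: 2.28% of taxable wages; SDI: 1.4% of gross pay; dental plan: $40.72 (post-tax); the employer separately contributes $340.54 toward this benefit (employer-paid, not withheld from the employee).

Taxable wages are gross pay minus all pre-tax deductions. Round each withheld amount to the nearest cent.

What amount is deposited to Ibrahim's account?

$1500.40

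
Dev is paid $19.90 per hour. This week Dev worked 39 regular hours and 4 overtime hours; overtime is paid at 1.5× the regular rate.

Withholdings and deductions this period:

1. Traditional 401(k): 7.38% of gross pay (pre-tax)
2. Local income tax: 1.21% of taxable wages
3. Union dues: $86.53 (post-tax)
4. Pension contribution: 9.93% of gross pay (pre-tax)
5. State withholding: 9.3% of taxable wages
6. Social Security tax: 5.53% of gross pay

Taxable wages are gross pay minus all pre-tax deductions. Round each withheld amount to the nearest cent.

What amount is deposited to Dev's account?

$526.61

Regular pay: 39 × $19.90 = $776.10
Overtime pay: 4 × $19.90 × 1.5 = $119.40
Gross pay = $776.10 + $119.40 = $895.50
Pension contribution: $895.50 × 0.0993 = $88.92
Traditional 401(k): $895.50 × 0.0738 = $66.09
Pre-tax total = $88.92 + $66.09 = $155.01
Taxable wages = $895.50 − $155.01 = $740.49
Local income tax: $740.49 × 0.0121 = $8.96
State withholding: $740.49 × 0.093 = $68.87
Social Security tax: $895.50 × 0.0553 = $49.52
Union dues: $86.53
Total deductions = $88.92 + $66.09 + $8.96 + $68.87 + $49.52 + $86.53 = $368.89
Net pay = $895.50 − $368.89 = $526.61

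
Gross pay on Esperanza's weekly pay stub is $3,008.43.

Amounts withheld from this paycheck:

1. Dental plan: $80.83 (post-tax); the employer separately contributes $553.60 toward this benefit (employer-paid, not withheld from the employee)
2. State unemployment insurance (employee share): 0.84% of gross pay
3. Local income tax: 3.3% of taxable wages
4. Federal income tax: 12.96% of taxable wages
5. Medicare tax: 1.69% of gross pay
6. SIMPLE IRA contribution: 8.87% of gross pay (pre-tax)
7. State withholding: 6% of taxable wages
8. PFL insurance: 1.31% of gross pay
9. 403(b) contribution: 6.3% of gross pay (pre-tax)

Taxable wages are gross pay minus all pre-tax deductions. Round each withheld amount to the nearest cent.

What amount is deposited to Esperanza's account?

$1,787.61

SIMPLE IRA contribution: $3,008.43 × 0.0887 = $266.85
403(b) contribution: $3,008.43 × 0.063 = $189.53
Pre-tax total = $266.85 + $189.53 = $456.38
Taxable wages = $3,008.43 − $456.38 = $2,552.05
Federal income tax: $2,552.05 × 0.1296 = $330.75
State withholding: $2,552.05 × 0.06 = $153.12
Local income tax: $2,552.05 × 0.033 = $84.22
Medicare tax: $3,008.43 × 0.0169 = $50.84
PFL insurance: $3,008.43 × 0.0131 = $39.41
State unemployment insurance (employee share): $3,008.43 × 0.0084 = $25.27
Dental plan: $80.83
(Employer's $553.60 toward dental plan is not withheld from the employee.)
Total deductions = $266.85 + $189.53 + $330.75 + $153.12 + $84.22 + $50.84 + $39.41 + $25.27 + $80.83 = $1,220.82
Net pay = $3,008.43 − $1,220.82 = $1,787.61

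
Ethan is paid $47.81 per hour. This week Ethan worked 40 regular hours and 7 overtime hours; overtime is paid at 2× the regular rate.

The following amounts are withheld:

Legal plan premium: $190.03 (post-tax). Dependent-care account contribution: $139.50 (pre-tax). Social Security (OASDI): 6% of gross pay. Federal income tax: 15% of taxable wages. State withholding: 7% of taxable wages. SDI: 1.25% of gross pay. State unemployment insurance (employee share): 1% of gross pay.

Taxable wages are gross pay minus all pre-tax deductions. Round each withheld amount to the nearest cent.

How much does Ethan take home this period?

Regular pay: 40 × $47.81 = $1912.40
Overtime pay: 7 × $47.81 × 2 = $669.34
Gross pay = $1912.40 + $669.34 = $2581.74
Dependent-care account contribution: $139.50
Taxable wages = $2581.74 − $139.50 = $2442.24
Federal income tax: $2442.24 × 0.15 = $366.34
State withholding: $2442.24 × 0.07 = $170.96
Social Security (OASDI): $2581.74 × 0.06 = $154.90
SDI: $2581.74 × 0.0125 = $32.27
State unemployment insurance (employee share): $2581.74 × 0.01 = $25.82
Legal plan premium: $190.03
Total deductions = $139.50 + $366.34 + $170.96 + $154.90 + $32.27 + $25.82 + $190.03 = $1079.82
Net pay = $2581.74 − $1079.82 = $1501.92

$1501.92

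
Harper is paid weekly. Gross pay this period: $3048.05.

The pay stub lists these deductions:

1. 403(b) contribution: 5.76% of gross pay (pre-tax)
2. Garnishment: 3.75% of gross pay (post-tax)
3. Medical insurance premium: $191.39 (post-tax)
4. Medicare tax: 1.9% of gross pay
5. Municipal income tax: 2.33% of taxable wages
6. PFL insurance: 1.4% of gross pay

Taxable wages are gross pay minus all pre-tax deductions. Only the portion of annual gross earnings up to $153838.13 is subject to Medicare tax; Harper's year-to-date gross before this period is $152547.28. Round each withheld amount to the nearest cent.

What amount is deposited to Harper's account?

403(b) contribution: $3048.05 × 0.0576 = $175.57
Taxable wages = $3048.05 − $175.57 = $2872.48
Municipal income tax: $2872.48 × 0.0233 = $66.93
Medicare tax: only $153838.13 − $152547.28 = $1290.85 of this check is subject → $1290.85 × 0.019 = $24.53
PFL insurance: $3048.05 × 0.014 = $42.67
Garnishment: $3048.05 × 0.0375 = $114.30
Medical insurance premium: $191.39
Total deductions = $175.57 + $66.93 + $24.53 + $42.67 + $114.30 + $191.39 = $615.39
Net pay = $3048.05 − $615.39 = $2432.66

$2432.66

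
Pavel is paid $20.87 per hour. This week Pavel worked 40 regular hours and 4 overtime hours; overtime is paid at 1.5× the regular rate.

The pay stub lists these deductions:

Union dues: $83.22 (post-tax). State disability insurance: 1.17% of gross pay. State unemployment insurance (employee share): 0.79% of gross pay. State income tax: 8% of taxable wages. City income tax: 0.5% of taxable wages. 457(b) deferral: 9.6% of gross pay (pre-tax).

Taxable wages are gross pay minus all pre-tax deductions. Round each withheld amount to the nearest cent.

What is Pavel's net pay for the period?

$692.06

Regular pay: 40 × $20.87 = $834.80
Overtime pay: 4 × $20.87 × 1.5 = $125.22
Gross pay = $834.80 + $125.22 = $960.02
457(b) deferral: $960.02 × 0.096 = $92.16
Taxable wages = $960.02 − $92.16 = $867.86
State income tax: $867.86 × 0.08 = $69.43
City income tax: $867.86 × 0.005 = $4.34
State disability insurance: $960.02 × 0.0117 = $11.23
State unemployment insurance (employee share): $960.02 × 0.0079 = $7.58
Union dues: $83.22
Total deductions = $92.16 + $69.43 + $4.34 + $11.23 + $7.58 + $83.22 = $267.96
Net pay = $960.02 − $267.96 = $692.06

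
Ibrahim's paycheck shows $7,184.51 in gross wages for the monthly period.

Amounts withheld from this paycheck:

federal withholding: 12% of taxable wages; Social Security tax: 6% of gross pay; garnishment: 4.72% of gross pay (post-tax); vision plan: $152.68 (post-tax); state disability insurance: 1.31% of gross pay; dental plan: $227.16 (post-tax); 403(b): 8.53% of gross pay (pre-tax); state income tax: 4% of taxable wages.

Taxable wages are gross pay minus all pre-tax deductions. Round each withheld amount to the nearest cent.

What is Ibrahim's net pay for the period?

403(b): $7,184.51 × 0.0853 = $612.84
Taxable wages = $7,184.51 − $612.84 = $6,571.67
State income tax: $6,571.67 × 0.04 = $262.87
Federal withholding: $6,571.67 × 0.12 = $788.60
Social Security tax: $7,184.51 × 0.06 = $431.07
State disability insurance: $7,184.51 × 0.0131 = $94.12
Vision plan: $152.68
Dental plan: $227.16
Garnishment: $7,184.51 × 0.0472 = $339.11
Total deductions = $612.84 + $262.87 + $788.60 + $431.07 + $94.12 + $152.68 + $227.16 + $339.11 = $2,908.45
Net pay = $7,184.51 − $2,908.45 = $4,276.06

$4,276.06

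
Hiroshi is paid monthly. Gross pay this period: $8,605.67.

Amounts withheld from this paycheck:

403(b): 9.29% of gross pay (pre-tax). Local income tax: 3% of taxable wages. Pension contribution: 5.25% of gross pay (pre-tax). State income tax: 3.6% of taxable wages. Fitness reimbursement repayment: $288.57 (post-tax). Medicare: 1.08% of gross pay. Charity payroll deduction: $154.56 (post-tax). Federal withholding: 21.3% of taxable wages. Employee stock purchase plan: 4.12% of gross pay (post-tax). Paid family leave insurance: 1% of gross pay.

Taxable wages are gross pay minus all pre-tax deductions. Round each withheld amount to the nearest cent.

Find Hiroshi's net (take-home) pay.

$4,325.84

Pension contribution: $8,605.67 × 0.0525 = $451.80
403(b): $8,605.67 × 0.0929 = $799.47
Pre-tax total = $451.80 + $799.47 = $1,251.27
Taxable wages = $8,605.67 − $1,251.27 = $7,354.40
State income tax: $7,354.40 × 0.036 = $264.76
Federal withholding: $7,354.40 × 0.213 = $1,566.49
Local income tax: $7,354.40 × 0.03 = $220.63
Paid family leave insurance: $8,605.67 × 0.01 = $86.06
Medicare: $8,605.67 × 0.0108 = $92.94
Fitness reimbursement repayment: $288.57
Employee stock purchase plan: $8,605.67 × 0.0412 = $354.55
Charity payroll deduction: $154.56
Total deductions = $451.80 + $799.47 + $264.76 + $1,566.49 + $220.63 + $86.06 + $92.94 + $288.57 + $354.55 + $154.56 = $4,279.83
Net pay = $8,605.67 − $4,279.83 = $4,325.84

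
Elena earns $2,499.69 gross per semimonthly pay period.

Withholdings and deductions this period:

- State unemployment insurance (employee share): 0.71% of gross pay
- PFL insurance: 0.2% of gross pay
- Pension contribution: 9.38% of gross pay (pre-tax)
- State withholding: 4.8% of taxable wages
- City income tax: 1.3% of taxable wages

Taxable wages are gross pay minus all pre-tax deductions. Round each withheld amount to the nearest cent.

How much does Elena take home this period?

$2,104.29

Pension contribution: $2,499.69 × 0.0938 = $234.47
Taxable wages = $2,499.69 − $234.47 = $2,265.22
City income tax: $2,265.22 × 0.013 = $29.45
State withholding: $2,265.22 × 0.048 = $108.73
PFL insurance: $2,499.69 × 0.002 = $5.00
State unemployment insurance (employee share): $2,499.69 × 0.0071 = $17.75
Total deductions = $234.47 + $29.45 + $108.73 + $5.00 + $17.75 = $395.40
Net pay = $2,499.69 − $395.40 = $2,104.29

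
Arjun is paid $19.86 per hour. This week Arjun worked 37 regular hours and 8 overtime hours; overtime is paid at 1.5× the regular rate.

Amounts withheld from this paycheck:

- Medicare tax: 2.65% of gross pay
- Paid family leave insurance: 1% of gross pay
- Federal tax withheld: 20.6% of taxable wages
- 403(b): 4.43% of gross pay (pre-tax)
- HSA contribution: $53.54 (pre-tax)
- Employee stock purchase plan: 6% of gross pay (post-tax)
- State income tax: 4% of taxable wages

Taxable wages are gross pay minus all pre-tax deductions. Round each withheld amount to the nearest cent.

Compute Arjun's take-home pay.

Regular pay: 37 × $19.86 = $734.82
Overtime pay: 8 × $19.86 × 1.5 = $238.32
Gross pay = $734.82 + $238.32 = $973.14
HSA contribution: $53.54
403(b): $973.14 × 0.0443 = $43.11
Pre-tax total = $53.54 + $43.11 = $96.65
Taxable wages = $973.14 − $96.65 = $876.49
Federal tax withheld: $876.49 × 0.206 = $180.56
State income tax: $876.49 × 0.04 = $35.06
Paid family leave insurance: $973.14 × 0.01 = $9.73
Medicare tax: $973.14 × 0.0265 = $25.79
Employee stock purchase plan: $973.14 × 0.06 = $58.39
Total deductions = $53.54 + $43.11 + $180.56 + $35.06 + $9.73 + $25.79 + $58.39 = $406.18
Net pay = $973.14 − $406.18 = $566.96

$566.96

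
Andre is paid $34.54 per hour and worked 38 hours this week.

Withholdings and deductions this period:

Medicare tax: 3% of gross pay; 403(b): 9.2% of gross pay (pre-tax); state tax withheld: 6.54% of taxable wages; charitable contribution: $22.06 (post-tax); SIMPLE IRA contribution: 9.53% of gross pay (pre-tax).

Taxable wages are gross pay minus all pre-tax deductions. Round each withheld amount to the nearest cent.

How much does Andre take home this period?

$935.49

Gross pay: 38 × $34.54 = $1312.52
403(b): $1312.52 × 0.092 = $120.75
SIMPLE IRA contribution: $1312.52 × 0.0953 = $125.08
Pre-tax total = $120.75 + $125.08 = $245.83
Taxable wages = $1312.52 − $245.83 = $1066.69
State tax withheld: $1066.69 × 0.0654 = $69.76
Medicare tax: $1312.52 × 0.03 = $39.38
Charitable contribution: $22.06
Total deductions = $120.75 + $125.08 + $69.76 + $39.38 + $22.06 = $377.03
Net pay = $1312.52 − $377.03 = $935.49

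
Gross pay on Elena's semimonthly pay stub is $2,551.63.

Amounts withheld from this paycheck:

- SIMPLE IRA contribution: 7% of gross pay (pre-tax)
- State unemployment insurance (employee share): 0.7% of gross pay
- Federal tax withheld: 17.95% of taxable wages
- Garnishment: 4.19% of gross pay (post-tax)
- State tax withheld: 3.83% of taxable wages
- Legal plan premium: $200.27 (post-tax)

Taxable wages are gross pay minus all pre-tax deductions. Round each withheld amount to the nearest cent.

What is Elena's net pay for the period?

$1,531.13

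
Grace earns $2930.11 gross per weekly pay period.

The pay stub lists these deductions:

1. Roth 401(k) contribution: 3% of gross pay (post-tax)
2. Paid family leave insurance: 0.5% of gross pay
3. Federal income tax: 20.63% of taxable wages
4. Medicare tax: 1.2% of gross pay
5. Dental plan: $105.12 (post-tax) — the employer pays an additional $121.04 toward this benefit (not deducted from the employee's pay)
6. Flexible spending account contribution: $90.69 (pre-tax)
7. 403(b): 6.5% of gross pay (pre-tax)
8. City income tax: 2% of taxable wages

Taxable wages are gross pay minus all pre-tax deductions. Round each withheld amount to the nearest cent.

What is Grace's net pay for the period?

$1806.67

Flexible spending account contribution: $90.69
403(b): $2930.11 × 0.065 = $190.46
Pre-tax total = $90.69 + $190.46 = $281.15
Taxable wages = $2930.11 − $281.15 = $2648.96
Federal income tax: $2648.96 × 0.2063 = $546.48
City income tax: $2648.96 × 0.02 = $52.98
Paid family leave insurance: $2930.11 × 0.005 = $14.65
Medicare tax: $2930.11 × 0.012 = $35.16
Roth 401(k) contribution: $2930.11 × 0.03 = $87.90
Dental plan: $105.12
(Employer's $121.04 toward dental plan is not withheld from the employee.)
Total deductions = $90.69 + $190.46 + $546.48 + $52.98 + $14.65 + $35.16 + $87.90 + $105.12 = $1123.44
Net pay = $2930.11 − $1123.44 = $1806.67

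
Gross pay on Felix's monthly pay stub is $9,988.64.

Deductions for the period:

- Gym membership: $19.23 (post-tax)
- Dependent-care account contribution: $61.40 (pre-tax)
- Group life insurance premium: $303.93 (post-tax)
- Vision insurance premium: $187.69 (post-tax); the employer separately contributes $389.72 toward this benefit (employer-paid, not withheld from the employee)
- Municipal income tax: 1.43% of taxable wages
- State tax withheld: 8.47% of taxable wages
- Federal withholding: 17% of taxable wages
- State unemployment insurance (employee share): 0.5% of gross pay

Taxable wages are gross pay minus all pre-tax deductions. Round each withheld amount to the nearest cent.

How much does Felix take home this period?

$6,696.02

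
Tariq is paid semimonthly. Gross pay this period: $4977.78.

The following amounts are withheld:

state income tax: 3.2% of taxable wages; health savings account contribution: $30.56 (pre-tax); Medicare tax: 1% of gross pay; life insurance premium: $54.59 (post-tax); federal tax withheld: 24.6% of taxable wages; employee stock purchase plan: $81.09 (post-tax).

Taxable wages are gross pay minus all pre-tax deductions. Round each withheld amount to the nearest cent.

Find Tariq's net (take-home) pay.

$3386.43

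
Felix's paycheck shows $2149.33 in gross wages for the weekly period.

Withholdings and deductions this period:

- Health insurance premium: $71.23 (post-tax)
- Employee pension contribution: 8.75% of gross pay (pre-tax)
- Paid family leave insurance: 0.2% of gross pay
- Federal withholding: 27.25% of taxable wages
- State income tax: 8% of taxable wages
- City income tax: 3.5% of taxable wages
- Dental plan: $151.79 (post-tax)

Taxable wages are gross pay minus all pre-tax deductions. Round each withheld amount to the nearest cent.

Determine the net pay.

$973.96

Employee pension contribution: $2149.33 × 0.0875 = $188.07
Taxable wages = $2149.33 − $188.07 = $1961.26
State income tax: $1961.26 × 0.08 = $156.90
City income tax: $1961.26 × 0.035 = $68.64
Federal withholding: $1961.26 × 0.2725 = $534.44
Paid family leave insurance: $2149.33 × 0.002 = $4.30
Health insurance premium: $71.23
Dental plan: $151.79
Total deductions = $188.07 + $156.90 + $68.64 + $534.44 + $4.30 + $71.23 + $151.79 = $1175.37
Net pay = $2149.33 − $1175.37 = $973.96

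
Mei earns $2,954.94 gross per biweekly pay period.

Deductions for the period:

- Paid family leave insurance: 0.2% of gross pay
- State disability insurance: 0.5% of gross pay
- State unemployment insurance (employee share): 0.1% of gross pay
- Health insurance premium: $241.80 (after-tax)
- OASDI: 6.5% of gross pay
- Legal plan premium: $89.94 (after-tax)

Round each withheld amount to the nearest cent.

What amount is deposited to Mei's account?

Paid family leave insurance: $2,954.94 × 0.002 = $5.91
State unemployment insurance (employee share): $2,954.94 × 0.001 = $2.95
OASDI: $2,954.94 × 0.065 = $192.07
State disability insurance: $2,954.94 × 0.005 = $14.77
Health insurance premium: $241.80
Legal plan premium: $89.94
Total deductions = $5.91 + $2.95 + $192.07 + $14.77 + $241.80 + $89.94 = $547.44
Net pay = $2,954.94 − $547.44 = $2,407.50

$2,407.50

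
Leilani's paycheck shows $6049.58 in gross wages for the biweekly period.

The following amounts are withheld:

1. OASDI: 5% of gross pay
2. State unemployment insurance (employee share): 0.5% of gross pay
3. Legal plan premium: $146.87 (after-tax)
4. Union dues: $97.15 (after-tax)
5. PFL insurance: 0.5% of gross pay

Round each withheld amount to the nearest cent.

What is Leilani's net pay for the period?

State unemployment insurance (employee share): $6049.58 × 0.005 = $30.25
OASDI: $6049.58 × 0.05 = $302.48
PFL insurance: $6049.58 × 0.005 = $30.25
Legal plan premium: $146.87
Union dues: $97.15
Total deductions = $30.25 + $302.48 + $30.25 + $146.87 + $97.15 = $607.00
Net pay = $6049.58 − $607.00 = $5442.58

$5442.58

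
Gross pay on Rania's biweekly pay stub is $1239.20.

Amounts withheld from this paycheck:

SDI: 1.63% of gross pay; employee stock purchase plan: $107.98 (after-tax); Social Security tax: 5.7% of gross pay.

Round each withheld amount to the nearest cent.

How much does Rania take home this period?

SDI: $1239.20 × 0.0163 = $20.20
Social Security tax: $1239.20 × 0.057 = $70.63
Employee stock purchase plan: $107.98
Total deductions = $20.20 + $70.63 + $107.98 = $198.81
Net pay = $1239.20 − $198.81 = $1040.39

$1040.39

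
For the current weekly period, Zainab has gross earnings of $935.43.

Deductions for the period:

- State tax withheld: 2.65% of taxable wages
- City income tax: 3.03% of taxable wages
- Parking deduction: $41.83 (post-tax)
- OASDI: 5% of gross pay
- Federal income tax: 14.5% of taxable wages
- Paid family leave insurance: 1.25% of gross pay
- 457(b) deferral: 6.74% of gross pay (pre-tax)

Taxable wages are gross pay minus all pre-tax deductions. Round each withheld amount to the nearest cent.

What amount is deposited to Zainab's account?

$596.04

457(b) deferral: $935.43 × 0.0674 = $63.05
Taxable wages = $935.43 − $63.05 = $872.38
Federal income tax: $872.38 × 0.145 = $126.50
State tax withheld: $872.38 × 0.0265 = $23.12
City income tax: $872.38 × 0.0303 = $26.43
Paid family leave insurance: $935.43 × 0.0125 = $11.69
OASDI: $935.43 × 0.05 = $46.77
Parking deduction: $41.83
Total deductions = $63.05 + $126.50 + $23.12 + $26.43 + $11.69 + $46.77 + $41.83 = $339.39
Net pay = $935.43 − $339.39 = $596.04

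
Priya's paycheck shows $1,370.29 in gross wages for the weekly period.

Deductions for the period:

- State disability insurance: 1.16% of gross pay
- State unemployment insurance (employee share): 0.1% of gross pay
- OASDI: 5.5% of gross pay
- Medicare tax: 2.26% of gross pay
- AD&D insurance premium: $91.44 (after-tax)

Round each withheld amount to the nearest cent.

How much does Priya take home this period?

Medicare tax: $1,370.29 × 0.0226 = $30.97
State disability insurance: $1,370.29 × 0.0116 = $15.90
OASDI: $1,370.29 × 0.055 = $75.37
State unemployment insurance (employee share): $1,370.29 × 0.001 = $1.37
AD&D insurance premium: $91.44
Total deductions = $30.97 + $15.90 + $75.37 + $1.37 + $91.44 = $215.05
Net pay = $1,370.29 − $215.05 = $1,155.24

$1,155.24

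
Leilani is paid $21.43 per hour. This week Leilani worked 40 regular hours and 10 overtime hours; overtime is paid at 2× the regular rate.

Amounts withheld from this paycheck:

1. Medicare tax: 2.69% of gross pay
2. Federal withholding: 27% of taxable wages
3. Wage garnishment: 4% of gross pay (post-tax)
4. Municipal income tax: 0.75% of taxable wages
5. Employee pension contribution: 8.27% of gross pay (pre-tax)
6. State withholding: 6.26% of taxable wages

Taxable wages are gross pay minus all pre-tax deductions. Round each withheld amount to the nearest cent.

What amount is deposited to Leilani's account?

Regular pay: 40 × $21.43 = $857.20
Overtime pay: 10 × $21.43 × 2 = $428.60
Gross pay = $857.20 + $428.60 = $1,285.80
Employee pension contribution: $1,285.80 × 0.0827 = $106.34
Taxable wages = $1,285.80 − $106.34 = $1,179.46
Federal withholding: $1,179.46 × 0.27 = $318.45
State withholding: $1,179.46 × 0.0626 = $73.83
Municipal income tax: $1,179.46 × 0.0075 = $8.85
Medicare tax: $1,285.80 × 0.0269 = $34.59
Wage garnishment: $1,285.80 × 0.04 = $51.43
Total deductions = $106.34 + $318.45 + $73.83 + $8.85 + $34.59 + $51.43 = $593.49
Net pay = $1,285.80 − $593.49 = $692.31

$692.31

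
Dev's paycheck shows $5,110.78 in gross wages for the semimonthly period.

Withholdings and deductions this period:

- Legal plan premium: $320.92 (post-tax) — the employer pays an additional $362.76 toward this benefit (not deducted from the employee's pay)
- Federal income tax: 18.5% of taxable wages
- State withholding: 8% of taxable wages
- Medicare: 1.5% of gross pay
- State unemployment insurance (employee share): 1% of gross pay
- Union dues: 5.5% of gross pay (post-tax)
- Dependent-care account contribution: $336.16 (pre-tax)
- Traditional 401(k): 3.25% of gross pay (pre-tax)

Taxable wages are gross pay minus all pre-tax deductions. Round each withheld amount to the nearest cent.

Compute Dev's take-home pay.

$2,657.48

Dependent-care account contribution: $336.16
Traditional 401(k): $5,110.78 × 0.0325 = $166.10
Pre-tax total = $336.16 + $166.10 = $502.26
Taxable wages = $5,110.78 − $502.26 = $4,608.52
Federal income tax: $4,608.52 × 0.185 = $852.58
State withholding: $4,608.52 × 0.08 = $368.68
State unemployment insurance (employee share): $5,110.78 × 0.01 = $51.11
Medicare: $5,110.78 × 0.015 = $76.66
Legal plan premium: $320.92
Union dues: $5,110.78 × 0.055 = $281.09
(Employer's $362.76 toward legal plan premium is not withheld from the employee.)
Total deductions = $336.16 + $166.10 + $852.58 + $368.68 + $51.11 + $76.66 + $320.92 + $281.09 = $2,453.30
Net pay = $5,110.78 − $2,453.30 = $2,657.48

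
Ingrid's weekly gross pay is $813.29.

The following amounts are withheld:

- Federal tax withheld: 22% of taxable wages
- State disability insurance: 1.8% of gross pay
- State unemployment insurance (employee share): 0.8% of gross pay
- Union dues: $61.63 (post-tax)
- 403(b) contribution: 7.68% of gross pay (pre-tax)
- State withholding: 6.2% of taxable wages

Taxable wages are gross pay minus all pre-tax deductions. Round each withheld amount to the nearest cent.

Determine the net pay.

$456.32

403(b) contribution: $813.29 × 0.0768 = $62.46
Taxable wages = $813.29 − $62.46 = $750.83
State withholding: $750.83 × 0.062 = $46.55
Federal tax withheld: $750.83 × 0.22 = $165.18
State disability insurance: $813.29 × 0.018 = $14.64
State unemployment insurance (employee share): $813.29 × 0.008 = $6.51
Union dues: $61.63
Total deductions = $62.46 + $46.55 + $165.18 + $14.64 + $6.51 + $61.63 = $356.97
Net pay = $813.29 − $356.97 = $456.32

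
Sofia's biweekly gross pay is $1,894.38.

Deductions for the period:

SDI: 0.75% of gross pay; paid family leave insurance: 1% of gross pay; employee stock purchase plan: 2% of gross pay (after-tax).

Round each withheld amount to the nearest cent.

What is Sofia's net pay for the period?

Paid family leave insurance: $1,894.38 × 0.01 = $18.94
SDI: $1,894.38 × 0.0075 = $14.21
Employee stock purchase plan: $1,894.38 × 0.02 = $37.89
Total deductions = $18.94 + $14.21 + $37.89 = $71.04
Net pay = $1,894.38 − $71.04 = $1,823.34

$1,823.34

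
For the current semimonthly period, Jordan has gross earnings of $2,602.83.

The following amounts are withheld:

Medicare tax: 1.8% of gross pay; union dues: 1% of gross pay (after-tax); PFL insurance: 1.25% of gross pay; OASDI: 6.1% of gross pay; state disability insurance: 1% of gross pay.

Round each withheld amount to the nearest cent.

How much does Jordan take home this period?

OASDI: $2,602.83 × 0.061 = $158.77
Medicare tax: $2,602.83 × 0.018 = $46.85
State disability insurance: $2,602.83 × 0.01 = $26.03
PFL insurance: $2,602.83 × 0.0125 = $32.54
Union dues: $2,602.83 × 0.01 = $26.03
Total deductions = $158.77 + $46.85 + $26.03 + $32.54 + $26.03 = $290.22
Net pay = $2,602.83 − $290.22 = $2,312.61

$2,312.61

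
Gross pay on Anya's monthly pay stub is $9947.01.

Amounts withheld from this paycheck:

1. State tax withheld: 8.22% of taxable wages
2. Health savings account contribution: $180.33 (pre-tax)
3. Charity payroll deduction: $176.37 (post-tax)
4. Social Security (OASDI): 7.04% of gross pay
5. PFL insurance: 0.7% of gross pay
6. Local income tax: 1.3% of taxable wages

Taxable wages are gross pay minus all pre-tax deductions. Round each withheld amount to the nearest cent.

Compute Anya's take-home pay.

$7890.62

Health savings account contribution: $180.33
Taxable wages = $9947.01 − $180.33 = $9766.68
State tax withheld: $9766.68 × 0.0822 = $802.82
Local income tax: $9766.68 × 0.013 = $126.97
Social Security (OASDI): $9947.01 × 0.0704 = $700.27
PFL insurance: $9947.01 × 0.007 = $69.63
Charity payroll deduction: $176.37
Total deductions = $180.33 + $802.82 + $126.97 + $700.27 + $69.63 + $176.37 = $2056.39
Net pay = $9947.01 − $2056.39 = $7890.62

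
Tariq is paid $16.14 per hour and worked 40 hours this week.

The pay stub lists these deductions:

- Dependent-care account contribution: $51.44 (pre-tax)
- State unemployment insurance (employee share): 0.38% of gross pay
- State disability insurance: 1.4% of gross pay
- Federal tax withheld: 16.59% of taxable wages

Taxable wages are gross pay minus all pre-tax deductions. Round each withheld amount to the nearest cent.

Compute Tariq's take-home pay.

Gross pay: 40 × $16.14 = $645.60
Dependent-care account contribution: $51.44
Taxable wages = $645.60 − $51.44 = $594.16
Federal tax withheld: $594.16 × 0.1659 = $98.57
State disability insurance: $645.60 × 0.014 = $9.04
State unemployment insurance (employee share): $645.60 × 0.0038 = $2.45
Total deductions = $51.44 + $98.57 + $9.04 + $2.45 = $161.50
Net pay = $645.60 − $161.50 = $484.10

$484.10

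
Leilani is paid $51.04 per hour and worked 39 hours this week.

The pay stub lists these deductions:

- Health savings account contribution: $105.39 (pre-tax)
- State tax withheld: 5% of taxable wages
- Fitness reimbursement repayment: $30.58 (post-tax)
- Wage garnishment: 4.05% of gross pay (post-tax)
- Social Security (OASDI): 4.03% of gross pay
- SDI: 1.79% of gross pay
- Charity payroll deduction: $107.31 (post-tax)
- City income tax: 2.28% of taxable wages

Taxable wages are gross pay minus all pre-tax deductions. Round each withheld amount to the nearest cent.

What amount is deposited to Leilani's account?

Gross pay: 39 × $51.04 = $1,990.56
Health savings account contribution: $105.39
Taxable wages = $1,990.56 − $105.39 = $1,885.17
State tax withheld: $1,885.17 × 0.05 = $94.26
City income tax: $1,885.17 × 0.0228 = $42.98
SDI: $1,990.56 × 0.0179 = $35.63
Social Security (OASDI): $1,990.56 × 0.0403 = $80.22
Wage garnishment: $1,990.56 × 0.0405 = $80.62
Fitness reimbursement repayment: $30.58
Charity payroll deduction: $107.31
Total deductions = $105.39 + $94.26 + $42.98 + $35.63 + $80.22 + $80.62 + $30.58 + $107.31 = $576.99
Net pay = $1,990.56 − $576.99 = $1,413.57

$1,413.57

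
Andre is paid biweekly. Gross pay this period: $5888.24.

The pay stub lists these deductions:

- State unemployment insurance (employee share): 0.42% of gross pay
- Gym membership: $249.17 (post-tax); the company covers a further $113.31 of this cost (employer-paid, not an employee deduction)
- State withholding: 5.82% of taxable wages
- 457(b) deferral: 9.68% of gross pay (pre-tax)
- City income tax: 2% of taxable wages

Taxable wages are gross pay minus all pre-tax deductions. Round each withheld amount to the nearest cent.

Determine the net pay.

$4628.47

457(b) deferral: $5888.24 × 0.0968 = $569.98
Taxable wages = $5888.24 − $569.98 = $5318.26
State withholding: $5318.26 × 0.0582 = $309.52
City income tax: $5318.26 × 0.02 = $106.37
State unemployment insurance (employee share): $5888.24 × 0.0042 = $24.73
Gym membership: $249.17
(Employer's $113.31 toward gym membership is not withheld from the employee.)
Total deductions = $569.98 + $309.52 + $106.37 + $24.73 + $249.17 = $1259.77
Net pay = $5888.24 − $1259.77 = $4628.47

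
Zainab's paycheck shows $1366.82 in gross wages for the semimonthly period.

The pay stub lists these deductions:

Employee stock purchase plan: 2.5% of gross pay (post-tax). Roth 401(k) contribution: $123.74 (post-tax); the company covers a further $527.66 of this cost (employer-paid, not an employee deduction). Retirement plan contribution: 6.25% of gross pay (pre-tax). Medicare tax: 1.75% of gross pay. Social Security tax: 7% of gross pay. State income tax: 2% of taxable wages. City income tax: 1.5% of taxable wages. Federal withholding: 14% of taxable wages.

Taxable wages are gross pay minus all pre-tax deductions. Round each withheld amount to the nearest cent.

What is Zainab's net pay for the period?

$779.64

Retirement plan contribution: $1366.82 × 0.0625 = $85.43
Taxable wages = $1366.82 − $85.43 = $1281.39
State income tax: $1281.39 × 0.02 = $25.63
City income tax: $1281.39 × 0.015 = $19.22
Federal withholding: $1281.39 × 0.14 = $179.39
Medicare tax: $1366.82 × 0.0175 = $23.92
Social Security tax: $1366.82 × 0.07 = $95.68
Employee stock purchase plan: $1366.82 × 0.025 = $34.17
Roth 401(k) contribution: $123.74
(Employer's $527.66 toward Roth 401(k) contribution is not withheld from the employee.)
Total deductions = $85.43 + $25.63 + $19.22 + $179.39 + $23.92 + $95.68 + $34.17 + $123.74 = $587.18
Net pay = $1366.82 − $587.18 = $779.64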